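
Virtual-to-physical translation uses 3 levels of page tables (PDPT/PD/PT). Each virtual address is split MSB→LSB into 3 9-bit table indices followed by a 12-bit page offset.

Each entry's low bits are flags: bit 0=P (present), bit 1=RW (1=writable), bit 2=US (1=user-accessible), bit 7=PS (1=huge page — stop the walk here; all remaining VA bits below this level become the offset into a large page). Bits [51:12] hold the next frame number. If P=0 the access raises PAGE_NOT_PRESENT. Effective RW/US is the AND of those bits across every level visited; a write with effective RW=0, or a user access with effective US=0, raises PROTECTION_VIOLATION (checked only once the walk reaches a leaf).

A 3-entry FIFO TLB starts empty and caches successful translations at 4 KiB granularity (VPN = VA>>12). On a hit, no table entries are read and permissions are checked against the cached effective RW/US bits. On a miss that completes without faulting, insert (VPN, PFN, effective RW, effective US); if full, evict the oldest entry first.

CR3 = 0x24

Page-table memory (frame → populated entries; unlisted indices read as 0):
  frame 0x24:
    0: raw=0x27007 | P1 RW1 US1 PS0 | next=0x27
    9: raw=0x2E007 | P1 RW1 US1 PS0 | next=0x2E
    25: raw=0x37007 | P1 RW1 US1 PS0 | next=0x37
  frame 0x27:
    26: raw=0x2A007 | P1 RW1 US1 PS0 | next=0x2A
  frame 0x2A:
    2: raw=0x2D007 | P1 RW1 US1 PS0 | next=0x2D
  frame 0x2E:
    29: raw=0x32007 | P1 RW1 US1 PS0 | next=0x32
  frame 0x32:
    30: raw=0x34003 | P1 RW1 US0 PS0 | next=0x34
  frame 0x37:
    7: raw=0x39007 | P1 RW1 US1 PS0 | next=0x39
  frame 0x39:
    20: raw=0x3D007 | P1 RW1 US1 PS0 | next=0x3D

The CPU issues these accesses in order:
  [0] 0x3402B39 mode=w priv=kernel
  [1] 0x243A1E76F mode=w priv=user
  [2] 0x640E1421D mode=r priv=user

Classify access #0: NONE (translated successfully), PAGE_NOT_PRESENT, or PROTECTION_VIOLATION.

Per-access translation:
#0 VA=0x3402B39 (w,kernel):
  [0] read 0x24 idx=0: raw=0x27007 flags P=1 W=1 U=1 S=0
  [1] read 0x27 idx=26: raw=0x2A007 flags P=1 W=1 U=1 S=0
  [2] read 0x2A idx=2: raw=0x2D007 flags P=1 W=1 U=1 S=0
  → PA=0x2DB39  (3 entries read)
#1 VA=0x243A1E76F (w,user):
  [0] read 0x24 idx=9: raw=0x2E007 flags P=1 W=1 U=1 S=0
  [1] read 0x2E idx=29: raw=0x32007 flags P=1 W=1 U=1 S=0
  [2] read 0x32 idx=30: raw=0x34003 flags P=1 W=1 U=0 S=0
  ✗ PROTECTION_VIOLATION  [3 reads]
#2 VA=0x640E1421D (r,user):
  [0] read 0x24 idx=25: raw=0x37007 flags P=1 W=1 U=1 S=0
  [1] read 0x37 idx=7: raw=0x39007 flags P=1 W=1 U=1 S=0
  [2] read 0x39 idx=20: raw=0x3D007 flags P=1 W=1 U=1 S=0
  → PA=0x3D21D  (3 entries read)

Access #0 fault: NONE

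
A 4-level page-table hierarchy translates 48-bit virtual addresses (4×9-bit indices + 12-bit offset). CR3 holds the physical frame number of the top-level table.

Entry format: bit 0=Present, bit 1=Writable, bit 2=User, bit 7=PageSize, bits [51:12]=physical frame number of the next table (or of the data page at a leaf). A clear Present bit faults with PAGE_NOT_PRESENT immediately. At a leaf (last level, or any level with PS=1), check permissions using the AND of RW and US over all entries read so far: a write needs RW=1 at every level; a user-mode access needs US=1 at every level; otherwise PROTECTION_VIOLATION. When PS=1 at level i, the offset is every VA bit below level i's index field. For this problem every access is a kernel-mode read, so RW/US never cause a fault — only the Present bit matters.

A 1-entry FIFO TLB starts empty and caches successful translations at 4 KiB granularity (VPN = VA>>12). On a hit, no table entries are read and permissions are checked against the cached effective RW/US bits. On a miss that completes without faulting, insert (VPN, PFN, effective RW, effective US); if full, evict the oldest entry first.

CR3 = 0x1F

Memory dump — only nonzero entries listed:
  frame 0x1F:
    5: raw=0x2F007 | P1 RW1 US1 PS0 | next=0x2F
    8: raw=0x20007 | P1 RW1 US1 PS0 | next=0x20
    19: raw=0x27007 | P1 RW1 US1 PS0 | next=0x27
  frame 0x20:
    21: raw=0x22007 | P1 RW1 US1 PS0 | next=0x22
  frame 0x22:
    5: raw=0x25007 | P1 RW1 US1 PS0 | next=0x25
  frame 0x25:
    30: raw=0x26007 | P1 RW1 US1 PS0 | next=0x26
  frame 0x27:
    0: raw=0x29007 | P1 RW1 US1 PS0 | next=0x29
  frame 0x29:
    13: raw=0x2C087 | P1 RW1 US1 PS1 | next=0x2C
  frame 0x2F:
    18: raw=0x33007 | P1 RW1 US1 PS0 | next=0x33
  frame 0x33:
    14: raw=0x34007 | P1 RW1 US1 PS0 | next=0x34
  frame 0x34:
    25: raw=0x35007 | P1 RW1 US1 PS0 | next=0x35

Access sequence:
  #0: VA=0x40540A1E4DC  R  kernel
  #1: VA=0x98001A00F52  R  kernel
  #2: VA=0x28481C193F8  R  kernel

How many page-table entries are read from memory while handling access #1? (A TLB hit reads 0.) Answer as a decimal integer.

Walk each access:
#0 VA=0x40540A1E4DC (r,kernel):
  L0 @0x1F[8] → 0x20007  P=1,RW=1,US=1,PS=0
  L1 @0x20[21] → 0x22007  P=1,RW=1,US=1,PS=0
  L2 @0x22[5] → 0x25007  P=1,RW=1,US=1,PS=0
  L3 @0x25[30] → 0x26007  P=1,RW=1,US=1,PS=0
  ⇒ phys 0x264DC  [4 reads]
#1 VA=0x98001A00F52 (r,kernel):
  L0 @0x1F[19] → 0x27007  P=1,RW=1,US=1,PS=0
  L1 @0x27[0] → 0x29007  P=1,RW=1,US=1,PS=0
  L2 @0x29[13] → 0x2C087  P=1,RW=1,US=1,PS=1
  ⇒ phys 0x2CF52 (huge @L2)  [3 reads]
#2 VA=0x28481C193F8 (r,kernel):
  L0 @0x1F[5] → 0x2F007  P=1,RW=1,US=1,PS=0
  L1 @0x2F[18] → 0x33007  P=1,RW=1,US=1,PS=0
  L2 @0x33[14] → 0x34007  P=1,RW=1,US=1,PS=0
  L3 @0x34[25] → 0x35007  P=1,RW=1,US=1,PS=0
  ⇒ phys 0x353F8  [4 reads]

Entries read for #1: 3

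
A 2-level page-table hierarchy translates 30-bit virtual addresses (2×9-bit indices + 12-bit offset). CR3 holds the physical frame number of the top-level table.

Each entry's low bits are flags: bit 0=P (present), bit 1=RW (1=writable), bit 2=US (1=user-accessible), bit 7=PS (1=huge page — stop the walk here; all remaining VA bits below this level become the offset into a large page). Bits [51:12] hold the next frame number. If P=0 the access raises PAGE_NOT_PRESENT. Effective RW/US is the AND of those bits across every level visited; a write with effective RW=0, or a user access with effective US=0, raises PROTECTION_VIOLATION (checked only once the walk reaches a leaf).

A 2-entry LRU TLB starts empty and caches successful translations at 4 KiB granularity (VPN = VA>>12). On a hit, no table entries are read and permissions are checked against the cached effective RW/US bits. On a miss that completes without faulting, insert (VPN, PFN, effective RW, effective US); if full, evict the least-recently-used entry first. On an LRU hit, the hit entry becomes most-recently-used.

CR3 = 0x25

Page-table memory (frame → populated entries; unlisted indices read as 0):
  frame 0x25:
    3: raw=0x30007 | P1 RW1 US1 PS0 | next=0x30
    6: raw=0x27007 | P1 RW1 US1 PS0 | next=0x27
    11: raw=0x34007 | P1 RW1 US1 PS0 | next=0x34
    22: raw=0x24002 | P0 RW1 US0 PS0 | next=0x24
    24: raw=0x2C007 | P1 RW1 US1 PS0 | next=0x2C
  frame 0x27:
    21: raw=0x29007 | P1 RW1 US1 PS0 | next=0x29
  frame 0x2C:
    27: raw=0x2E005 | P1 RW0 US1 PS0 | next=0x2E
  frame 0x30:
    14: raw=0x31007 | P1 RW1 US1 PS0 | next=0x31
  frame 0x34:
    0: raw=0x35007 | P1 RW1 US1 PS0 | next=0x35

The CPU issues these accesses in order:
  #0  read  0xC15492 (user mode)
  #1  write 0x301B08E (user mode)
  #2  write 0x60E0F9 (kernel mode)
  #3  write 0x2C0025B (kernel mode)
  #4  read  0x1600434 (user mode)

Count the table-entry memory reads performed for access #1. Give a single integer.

Per-access translation:
#0 VA=0xC15492 (r,user):
  lvl0: tbl 0x25, slot 6 ⇒ 0x27007 (P1/RW1/US1/PS0)
  lvl1: tbl 0x27, slot 21 ⇒ 0x29007 (P1/RW1/US1/PS0)
  ⇒ phys 0x29492  [2 reads]
#1 VA=0x301B08E (w,user):
  lvl0: tbl 0x25, slot 24 ⇒ 0x2C007 (P1/RW1/US1/PS0)
  lvl1: tbl 0x2C, slot 27 ⇒ 0x2E005 (P1/RW0/US1/PS0)
  ✗ PROTECTION_VIOLATION  [2 reads]
#2 VA=0x60E0F9 (w,kernel):
  lvl0: tbl 0x25, slot 3 ⇒ 0x30007 (P1/RW1/US1/PS0)
  lvl1: tbl 0x30, slot 14 ⇒ 0x31007 (P1/RW1/US1/PS0)
  ⇒ phys 0x310F9  [2 reads]
#3 VA=0x2C0025B (w,kernel):
  lvl0: tbl 0x25, slot 22 ⇒ 0x24002 (P0/RW1/US0/PS0)
  ✗ PAGE_NOT_PRESENT  [1 reads]
#4 VA=0x1600434 (r,user):
  lvl0: tbl 0x25, slot 11 ⇒ 0x34007 (P1/RW1/US1/PS0)
  lvl1: tbl 0x34, slot 0 ⇒ 0x35007 (P1/RW1/US1/PS0)
  ⇒ phys 0x35434  [2 reads]

Entries read for #1: 2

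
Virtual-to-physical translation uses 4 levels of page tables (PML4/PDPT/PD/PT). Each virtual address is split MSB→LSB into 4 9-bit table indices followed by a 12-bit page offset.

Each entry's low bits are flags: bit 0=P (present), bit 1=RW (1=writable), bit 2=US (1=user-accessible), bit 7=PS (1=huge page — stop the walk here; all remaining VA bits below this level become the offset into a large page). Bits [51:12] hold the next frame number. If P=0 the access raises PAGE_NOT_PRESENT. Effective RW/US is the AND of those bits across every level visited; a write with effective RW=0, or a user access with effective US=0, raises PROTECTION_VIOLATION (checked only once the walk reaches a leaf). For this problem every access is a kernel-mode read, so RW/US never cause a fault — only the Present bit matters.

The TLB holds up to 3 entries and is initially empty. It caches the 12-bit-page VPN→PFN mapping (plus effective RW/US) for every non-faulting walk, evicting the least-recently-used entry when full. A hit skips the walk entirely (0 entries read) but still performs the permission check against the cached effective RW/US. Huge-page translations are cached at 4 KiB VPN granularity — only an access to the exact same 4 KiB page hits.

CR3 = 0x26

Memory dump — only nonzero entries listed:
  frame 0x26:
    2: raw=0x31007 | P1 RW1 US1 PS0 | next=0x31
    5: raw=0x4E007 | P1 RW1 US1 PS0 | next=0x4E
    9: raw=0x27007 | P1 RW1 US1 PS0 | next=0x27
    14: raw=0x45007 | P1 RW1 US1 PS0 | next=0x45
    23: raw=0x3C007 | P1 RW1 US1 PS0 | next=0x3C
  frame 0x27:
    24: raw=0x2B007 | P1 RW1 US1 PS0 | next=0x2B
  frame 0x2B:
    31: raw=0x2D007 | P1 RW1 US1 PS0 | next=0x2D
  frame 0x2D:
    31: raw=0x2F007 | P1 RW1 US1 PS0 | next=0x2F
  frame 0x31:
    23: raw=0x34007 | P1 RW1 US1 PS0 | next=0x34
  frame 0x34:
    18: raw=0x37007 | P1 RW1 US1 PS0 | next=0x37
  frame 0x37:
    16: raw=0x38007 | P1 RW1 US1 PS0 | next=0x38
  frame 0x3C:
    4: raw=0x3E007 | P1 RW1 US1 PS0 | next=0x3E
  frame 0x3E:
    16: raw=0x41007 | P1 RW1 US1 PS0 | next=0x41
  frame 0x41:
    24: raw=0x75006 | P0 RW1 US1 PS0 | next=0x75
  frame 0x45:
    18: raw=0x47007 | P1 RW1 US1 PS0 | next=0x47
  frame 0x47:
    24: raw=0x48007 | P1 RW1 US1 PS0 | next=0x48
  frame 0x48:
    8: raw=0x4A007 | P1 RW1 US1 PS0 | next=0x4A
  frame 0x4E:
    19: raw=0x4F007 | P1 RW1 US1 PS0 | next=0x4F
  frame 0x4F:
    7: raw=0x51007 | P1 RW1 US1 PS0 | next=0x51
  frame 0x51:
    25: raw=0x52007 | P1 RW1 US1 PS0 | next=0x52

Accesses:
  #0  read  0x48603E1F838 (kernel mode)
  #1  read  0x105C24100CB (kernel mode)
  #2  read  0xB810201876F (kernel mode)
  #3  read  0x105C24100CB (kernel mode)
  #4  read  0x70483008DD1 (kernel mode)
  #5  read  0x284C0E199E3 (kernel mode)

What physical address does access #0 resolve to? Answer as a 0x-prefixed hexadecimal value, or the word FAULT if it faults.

Walk each access:
#0 VA=0x48603E1F838 (r,kernel):
  L0: frame=0x26 idx=9 entry=0x27007 [P=1 RW=1 US=1 PS=0]
  L1: frame=0x27 idx=24 entry=0x2B007 [P=1 RW=1 US=1 PS=0]
  L2: frame=0x2B idx=31 entry=0x2D007 [P=1 RW=1 US=1 PS=0]
  L3: frame=0x2D idx=31 entry=0x2F007 [P=1 RW=1 US=1 PS=0]
  ✓ 0x2F838  — 4 lookups
#1 VA=0x105C24100CB (r,kernel):
  L0: frame=0x26 idx=2 entry=0x31007 [P=1 RW=1 US=1 PS=0]
  L1: frame=0x31 idx=23 entry=0x34007 [P=1 RW=1 US=1 PS=0]
  L2: frame=0x34 idx=18 entry=0x37007 [P=1 RW=1 US=1 PS=0]
  L3: frame=0x37 idx=16 entry=0x38007 [P=1 RW=1 US=1 PS=0]
  ✓ 0x380CB  — 4 lookups
#2 VA=0xB810201876F (r,kernel):
  L0: frame=0x26 idx=23 entry=0x3C007 [P=1 RW=1 US=1 PS=0]
  L1: frame=0x3C idx=4 entry=0x3E007 [P=1 RW=1 US=1 PS=0]
  L2: frame=0x3E idx=16 entry=0x41007 [P=1 RW=1 US=1 PS=0]
  L3: frame=0x41 idx=24 entry=0x75006 [P=0 RW=1 US=1 PS=0]
  → PAGE_NOT_PRESENT  (4 entries read)
#3 VA=0x105C24100CB (r,kernel):
  TLB hit vpn=0x105C2410 → PA=0x380CB
#4 VA=0x70483008DD1 (r,kernel):
  L0: frame=0x26 idx=14 entry=0x45007 [P=1 RW=1 US=1 PS=0]
  L1: frame=0x45 idx=18 entry=0x47007 [P=1 RW=1 US=1 PS=0]
  L2: frame=0x47 idx=24 entry=0x48007 [P=1 RW=1 US=1 PS=0]
  L3: frame=0x48 idx=8 entry=0x4A007 [P=1 RW=1 US=1 PS=0]
  ✓ 0x4ADD1  — 4 lookups
#5 VA=0x284C0E199E3 (r,kernel):
  L0: frame=0x26 idx=5 entry=0x4E007 [P=1 RW=1 US=1 PS=0]
  L1: frame=0x4E idx=19 entry=0x4F007 [P=1 RW=1 US=1 PS=0]
  L2: frame=0x4F idx=7 entry=0x51007 [P=1 RW=1 US=1 PS=0]
  L3: frame=0x51 idx=25 entry=0x52007 [P=1 RW=1 US=1 PS=0]
  ✓ 0x529E3  — 4 lookups

Access #0 PA: 0x2F838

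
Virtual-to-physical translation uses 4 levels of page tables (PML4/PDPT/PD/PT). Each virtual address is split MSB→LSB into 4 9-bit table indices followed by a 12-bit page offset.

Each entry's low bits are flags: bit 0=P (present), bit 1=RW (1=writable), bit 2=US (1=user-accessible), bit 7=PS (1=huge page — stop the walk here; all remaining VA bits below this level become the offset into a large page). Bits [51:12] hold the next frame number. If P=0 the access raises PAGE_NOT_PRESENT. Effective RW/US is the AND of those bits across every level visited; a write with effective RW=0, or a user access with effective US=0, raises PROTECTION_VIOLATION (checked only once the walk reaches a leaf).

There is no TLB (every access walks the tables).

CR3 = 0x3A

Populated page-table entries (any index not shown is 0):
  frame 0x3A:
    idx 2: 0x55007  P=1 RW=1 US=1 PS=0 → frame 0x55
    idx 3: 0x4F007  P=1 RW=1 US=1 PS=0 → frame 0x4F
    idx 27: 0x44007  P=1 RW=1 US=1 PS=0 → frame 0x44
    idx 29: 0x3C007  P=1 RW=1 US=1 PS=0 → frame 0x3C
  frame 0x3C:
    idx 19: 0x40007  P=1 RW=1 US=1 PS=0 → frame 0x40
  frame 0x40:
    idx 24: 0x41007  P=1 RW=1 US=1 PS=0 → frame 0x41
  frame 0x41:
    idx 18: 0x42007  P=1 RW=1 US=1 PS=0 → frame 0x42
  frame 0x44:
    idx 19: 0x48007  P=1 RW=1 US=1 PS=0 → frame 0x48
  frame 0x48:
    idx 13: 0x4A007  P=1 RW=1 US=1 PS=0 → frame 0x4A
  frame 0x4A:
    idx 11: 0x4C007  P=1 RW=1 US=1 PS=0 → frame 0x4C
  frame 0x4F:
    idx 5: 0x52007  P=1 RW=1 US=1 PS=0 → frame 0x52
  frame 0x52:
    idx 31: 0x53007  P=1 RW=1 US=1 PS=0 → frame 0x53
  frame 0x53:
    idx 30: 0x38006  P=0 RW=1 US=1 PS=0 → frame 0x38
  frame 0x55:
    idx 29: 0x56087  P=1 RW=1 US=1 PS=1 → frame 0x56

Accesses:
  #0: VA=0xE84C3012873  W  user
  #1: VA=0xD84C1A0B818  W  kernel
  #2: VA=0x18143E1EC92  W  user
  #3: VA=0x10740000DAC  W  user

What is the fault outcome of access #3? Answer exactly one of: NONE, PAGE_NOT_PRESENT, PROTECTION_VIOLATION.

Per-access translation:
#0 VA=0xE84C3012873 (w,user):
  lvl0: tbl 0x3A, slot 29 ⇒ 0x3C007 (P1/RW1/US1/PS0)
  lvl1: tbl 0x3C, slot 19 ⇒ 0x40007 (P1/RW1/US1/PS0)
  lvl2: tbl 0x40, slot 24 ⇒ 0x41007 (P1/RW1/US1/PS0)
  lvl3: tbl 0x41, slot 18 ⇒ 0x42007 (P1/RW1/US1/PS0)
  → PA=0x42873  (4 entries read)
#1 VA=0xD84C1A0B818 (w,kernel):
  lvl0: tbl 0x3A, slot 27 ⇒ 0x44007 (P1/RW1/US1/PS0)
  lvl1: tbl 0x44, slot 19 ⇒ 0x48007 (P1/RW1/US1/PS0)
  lvl2: tbl 0x48, slot 13 ⇒ 0x4A007 (P1/RW1/US1/PS0)
  lvl3: tbl 0x4A, slot 11 ⇒ 0x4C007 (P1/RW1/US1/PS0)
  → PA=0x4C818  (4 entries read)
#2 VA=0x18143E1EC92 (w,user):
  lvl0: tbl 0x3A, slot 3 ⇒ 0x4F007 (P1/RW1/US1/PS0)
  lvl1: tbl 0x4F, slot 5 ⇒ 0x52007 (P1/RW1/US1/PS0)
  lvl2: tbl 0x52, slot 31 ⇒ 0x53007 (P1/RW1/US1/PS0)
  lvl3: tbl 0x53, slot 30 ⇒ 0x38006 (P0/RW1/US1/PS0)
  ⇒ fault: PAGE_NOT_PRESENT  — 4 lookups
#3 VA=0x10740000DAC (w,user):
  lvl0: tbl 0x3A, slot 2 ⇒ 0x55007 (P1/RW1/US1/PS0)
  lvl1: tbl 0x55, slot 29 ⇒ 0x56087 (P1/RW1/US1/PS1)
  → PA=0x56DAC (huge @L1)  (2 entries read)

Access #3 fault: NONE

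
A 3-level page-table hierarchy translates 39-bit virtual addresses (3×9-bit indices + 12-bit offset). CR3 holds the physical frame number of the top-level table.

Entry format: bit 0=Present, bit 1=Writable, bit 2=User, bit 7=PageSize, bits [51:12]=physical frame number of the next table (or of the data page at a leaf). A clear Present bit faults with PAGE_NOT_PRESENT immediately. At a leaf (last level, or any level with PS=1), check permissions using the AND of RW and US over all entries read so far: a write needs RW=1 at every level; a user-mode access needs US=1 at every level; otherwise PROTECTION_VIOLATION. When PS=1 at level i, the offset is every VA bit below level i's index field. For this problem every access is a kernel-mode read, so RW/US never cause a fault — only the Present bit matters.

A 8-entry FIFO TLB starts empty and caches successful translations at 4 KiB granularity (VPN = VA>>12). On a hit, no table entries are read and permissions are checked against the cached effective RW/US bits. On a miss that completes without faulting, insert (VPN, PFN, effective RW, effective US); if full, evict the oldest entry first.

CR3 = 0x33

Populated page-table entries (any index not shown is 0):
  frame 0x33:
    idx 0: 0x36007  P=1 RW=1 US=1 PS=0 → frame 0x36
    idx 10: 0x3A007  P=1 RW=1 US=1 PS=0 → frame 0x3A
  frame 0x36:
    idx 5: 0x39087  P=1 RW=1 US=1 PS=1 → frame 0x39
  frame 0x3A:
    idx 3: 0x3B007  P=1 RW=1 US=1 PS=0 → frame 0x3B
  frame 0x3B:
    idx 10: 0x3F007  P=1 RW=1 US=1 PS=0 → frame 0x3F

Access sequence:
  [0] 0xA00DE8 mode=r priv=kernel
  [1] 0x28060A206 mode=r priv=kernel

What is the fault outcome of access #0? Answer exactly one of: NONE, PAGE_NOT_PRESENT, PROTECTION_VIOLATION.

Walk each access:
#0 VA=0xA00DE8 (r,kernel):
  [0] read 0x33 idx=0: raw=0x36007 flags P=1 W=1 U=1 S=0
  [1] read 0x36 idx=5: raw=0x39087 flags P=1 W=1 U=1 S=1
  ✓ 0x39DE8 (huge @L1)  — 2 lookups
#1 VA=0x28060A206 (r,kernel):
  [0] read 0x33 idx=10: raw=0x3A007 flags P=1 W=1 U=1 S=0
  [1] read 0x3A idx=3: raw=0x3B007 flags P=1 W=1 U=1 S=0
  [2] read 0x3B idx=10: raw=0x3F007 flags P=1 W=1 U=1 S=0
  ✓ 0x3F206  — 3 lookups

Access #0 fault: NONE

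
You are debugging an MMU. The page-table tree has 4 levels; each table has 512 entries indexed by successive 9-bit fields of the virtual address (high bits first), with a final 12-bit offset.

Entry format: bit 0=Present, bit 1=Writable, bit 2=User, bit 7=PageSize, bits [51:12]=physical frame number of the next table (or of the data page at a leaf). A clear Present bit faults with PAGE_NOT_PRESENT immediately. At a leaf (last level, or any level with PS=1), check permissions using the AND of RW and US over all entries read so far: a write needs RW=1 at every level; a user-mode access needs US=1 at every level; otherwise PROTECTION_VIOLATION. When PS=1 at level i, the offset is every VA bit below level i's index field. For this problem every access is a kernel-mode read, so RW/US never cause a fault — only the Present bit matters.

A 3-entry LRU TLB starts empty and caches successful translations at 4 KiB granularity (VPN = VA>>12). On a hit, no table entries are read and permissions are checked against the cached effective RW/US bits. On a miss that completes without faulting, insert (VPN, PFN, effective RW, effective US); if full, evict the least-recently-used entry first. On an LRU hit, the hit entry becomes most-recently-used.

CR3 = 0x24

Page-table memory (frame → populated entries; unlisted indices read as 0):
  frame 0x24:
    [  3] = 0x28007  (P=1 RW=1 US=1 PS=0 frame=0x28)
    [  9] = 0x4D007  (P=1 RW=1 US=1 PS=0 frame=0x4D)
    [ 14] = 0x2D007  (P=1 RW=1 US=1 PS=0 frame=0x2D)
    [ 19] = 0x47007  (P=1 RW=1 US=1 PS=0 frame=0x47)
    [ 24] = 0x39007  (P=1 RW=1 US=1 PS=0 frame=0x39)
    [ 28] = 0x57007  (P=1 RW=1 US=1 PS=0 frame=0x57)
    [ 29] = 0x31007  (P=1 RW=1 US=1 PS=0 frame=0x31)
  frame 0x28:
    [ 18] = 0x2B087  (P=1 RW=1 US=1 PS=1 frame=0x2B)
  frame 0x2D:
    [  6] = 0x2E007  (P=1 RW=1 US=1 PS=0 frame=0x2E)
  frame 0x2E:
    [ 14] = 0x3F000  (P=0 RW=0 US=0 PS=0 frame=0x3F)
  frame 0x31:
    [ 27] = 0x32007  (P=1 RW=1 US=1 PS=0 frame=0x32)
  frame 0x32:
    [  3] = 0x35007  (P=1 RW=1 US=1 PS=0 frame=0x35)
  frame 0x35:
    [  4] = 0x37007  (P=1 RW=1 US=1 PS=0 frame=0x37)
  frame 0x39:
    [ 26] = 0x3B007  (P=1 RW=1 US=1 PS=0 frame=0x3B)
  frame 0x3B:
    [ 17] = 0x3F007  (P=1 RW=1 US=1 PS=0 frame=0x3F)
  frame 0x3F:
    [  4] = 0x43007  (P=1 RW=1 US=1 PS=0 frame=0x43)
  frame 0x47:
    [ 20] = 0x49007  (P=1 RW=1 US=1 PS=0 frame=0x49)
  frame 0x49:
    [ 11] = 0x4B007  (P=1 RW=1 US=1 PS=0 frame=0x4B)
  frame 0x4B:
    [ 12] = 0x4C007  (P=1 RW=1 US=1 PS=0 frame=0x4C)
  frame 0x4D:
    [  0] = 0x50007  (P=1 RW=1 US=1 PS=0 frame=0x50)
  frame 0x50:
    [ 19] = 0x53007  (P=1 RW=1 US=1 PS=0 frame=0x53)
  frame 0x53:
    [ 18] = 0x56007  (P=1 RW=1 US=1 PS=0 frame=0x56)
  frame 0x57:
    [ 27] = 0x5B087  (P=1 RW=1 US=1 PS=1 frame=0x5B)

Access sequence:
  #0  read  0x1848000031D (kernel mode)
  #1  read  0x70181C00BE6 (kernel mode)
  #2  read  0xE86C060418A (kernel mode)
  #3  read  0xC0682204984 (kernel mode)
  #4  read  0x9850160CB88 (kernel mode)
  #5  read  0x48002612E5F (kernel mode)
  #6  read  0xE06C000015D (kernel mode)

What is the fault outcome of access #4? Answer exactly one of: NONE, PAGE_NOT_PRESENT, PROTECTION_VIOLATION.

Walk each access:
#0 VA=0x1848000031D (r,kernel):
  [0] read 0x24 idx=3: raw=0x28007 flags P=1 W=1 U=1 S=0
  [1] read 0x28 idx=18: raw=0x2B087 flags P=1 W=1 U=1 S=1
  ⇒ phys 0x2B31D (huge @L1)  [2 reads]
#1 VA=0x70181C00BE6 (r,kernel):
  [0] read 0x24 idx=14: raw=0x2D007 flags P=1 W=1 U=1 S=0
  [1] read 0x2D idx=6: raw=0x2E007 flags P=1 W=1 U=1 S=0
  [2] read 0x2E idx=14: raw=0x3F000 flags P=0 W=0 U=0 S=0
  ⇒ fault: PAGE_NOT_PRESENT  — 3 lookups
#2 VA=0xE86C060418A (r,kernel):
  [0] read 0x24 idx=29: raw=0x31007 flags P=1 W=1 U=1 S=0
  [1] read 0x31 idx=27: raw=0x32007 flags P=1 W=1 U=1 S=0
  [2] read 0x32 idx=3: raw=0x35007 flags P=1 W=1 U=1 S=0
  [3] read 0x35 idx=4: raw=0x37007 flags P=1 W=1 U=1 S=0
  ⇒ phys 0x3718A  [4 reads]
#3 VA=0xC0682204984 (r,kernel):
  [0] read 0x24 idx=24: raw=0x39007 flags P=1 W=1 U=1 S=0
  [1] read 0x39 idx=26: raw=0x3B007 flags P=1 W=1 U=1 S=0
  [2] read 0x3B idx=17: raw=0x3F007 flags P=1 W=1 U=1 S=0
  [3] read 0x3F idx=4: raw=0x43007 flags P=1 W=1 U=1 S=0
  ⇒ phys 0x43984  [4 reads]
#4 VA=0x9850160CB88 (r,kernel):
  [0] read 0x24 idx=19: raw=0x47007 flags P=1 W=1 U=1 S=0
  [1] read 0x47 idx=20: raw=0x49007 flags P=1 W=1 U=1 S=0
  [2] read 0x49 idx=11: raw=0x4B007 flags P=1 W=1 U=1 S=0
  [3] read 0x4B idx=12: raw=0x4C007 flags P=1 W=1 U=1 S=0
  ⇒ phys 0x4CB88  [4 reads]
#5 VA=0x48002612E5F (r,kernel):
  [0] read 0x24 idx=9: raw=0x4D007 flags P=1 W=1 U=1 S=0
  [1] read 0x4D idx=0: raw=0x50007 flags P=1 W=1 U=1 S=0
  [2] read 0x50 idx=19: raw=0x53007 flags P=1 W=1 U=1 S=0
  [3] read 0x53 idx=18: raw=0x56007 flags P=1 W=1 U=1 S=0
  ⇒ phys 0x56E5F  [4 reads]
#6 VA=0xE06C000015D (r,kernel):
  [0] read 0x24 idx=28: raw=0x57007 flags P=1 W=1 U=1 S=0
  [1] read 0x57 idx=27: raw=0x5B087 flags P=1 W=1 U=1 S=1
  ⇒ phys 0x5B15D (huge @L1)  [2 reads]

Access #4 fault: NONE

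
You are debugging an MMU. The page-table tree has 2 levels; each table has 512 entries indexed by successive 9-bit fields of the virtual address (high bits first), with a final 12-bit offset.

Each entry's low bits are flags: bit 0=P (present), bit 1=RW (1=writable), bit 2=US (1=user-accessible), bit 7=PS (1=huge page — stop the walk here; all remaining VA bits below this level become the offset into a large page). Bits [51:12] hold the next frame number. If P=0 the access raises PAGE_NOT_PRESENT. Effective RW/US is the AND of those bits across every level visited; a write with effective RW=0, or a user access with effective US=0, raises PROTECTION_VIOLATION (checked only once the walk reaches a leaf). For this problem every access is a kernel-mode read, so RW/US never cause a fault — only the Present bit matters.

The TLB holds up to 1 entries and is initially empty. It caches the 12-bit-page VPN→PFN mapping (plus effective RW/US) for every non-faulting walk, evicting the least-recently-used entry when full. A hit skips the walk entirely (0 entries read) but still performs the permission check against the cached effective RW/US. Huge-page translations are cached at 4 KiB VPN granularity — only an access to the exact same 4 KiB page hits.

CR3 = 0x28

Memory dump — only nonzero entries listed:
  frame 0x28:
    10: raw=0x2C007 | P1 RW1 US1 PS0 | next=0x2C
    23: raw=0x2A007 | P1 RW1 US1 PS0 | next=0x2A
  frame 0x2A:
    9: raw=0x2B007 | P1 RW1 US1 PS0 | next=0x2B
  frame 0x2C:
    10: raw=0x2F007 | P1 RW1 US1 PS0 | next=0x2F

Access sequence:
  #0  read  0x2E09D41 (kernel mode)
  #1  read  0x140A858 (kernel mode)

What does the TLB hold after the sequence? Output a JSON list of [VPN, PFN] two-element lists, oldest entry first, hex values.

Per-access translation:
#0 VA=0x2E09D41 (r,kernel):
  L0: frame=0x28 idx=23 entry=0x2A007 [P=1 RW=1 US=1 PS=0]
  L1: frame=0x2A idx=9 entry=0x2B007 [P=1 RW=1 US=1 PS=0]
  ⇒ phys 0x2BD41  [2 reads]
#1 VA=0x140A858 (r,kernel):
  L0: frame=0x28 idx=10 entry=0x2C007 [P=1 RW=1 US=1 PS=0]
  L1: frame=0x2C idx=10 entry=0x2F007 [P=1 RW=1 US=1 PS=0]
  ⇒ phys 0x2F858  [2 reads]

TLB: [["0x140A", "0x2F"]]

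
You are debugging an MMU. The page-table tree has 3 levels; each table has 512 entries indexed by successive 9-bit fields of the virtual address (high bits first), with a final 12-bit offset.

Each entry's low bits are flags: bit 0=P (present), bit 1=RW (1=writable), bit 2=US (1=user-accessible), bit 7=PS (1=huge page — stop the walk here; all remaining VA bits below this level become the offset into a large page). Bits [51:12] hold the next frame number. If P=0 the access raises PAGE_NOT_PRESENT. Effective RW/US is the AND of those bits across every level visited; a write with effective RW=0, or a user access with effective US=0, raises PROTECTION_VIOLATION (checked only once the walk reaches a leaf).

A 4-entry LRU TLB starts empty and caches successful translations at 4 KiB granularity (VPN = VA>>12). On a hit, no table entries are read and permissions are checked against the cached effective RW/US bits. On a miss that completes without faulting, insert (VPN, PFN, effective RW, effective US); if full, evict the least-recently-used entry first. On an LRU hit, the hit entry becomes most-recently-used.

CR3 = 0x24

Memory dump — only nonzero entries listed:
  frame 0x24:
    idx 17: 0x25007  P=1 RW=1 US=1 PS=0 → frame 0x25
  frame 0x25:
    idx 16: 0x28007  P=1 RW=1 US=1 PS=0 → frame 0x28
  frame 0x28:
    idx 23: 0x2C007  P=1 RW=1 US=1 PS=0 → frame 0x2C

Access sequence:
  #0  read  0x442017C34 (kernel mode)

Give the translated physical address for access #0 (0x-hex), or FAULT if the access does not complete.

Per-access translation:
#0 VA=0x442017C34 (r,kernel):
  L0: frame=0x24 idx=17 entry=0x25007 [P=1 RW=1 US=1 PS=0]
  L1: frame=0x25 idx=16 entry=0x28007 [P=1 RW=1 US=1 PS=0]
  L2: frame=0x28 idx=23 entry=0x2C007 [P=1 RW=1 US=1 PS=0]
  ✓ 0x2CC34  — 3 lookups

Access #0 PA: 0x2CC34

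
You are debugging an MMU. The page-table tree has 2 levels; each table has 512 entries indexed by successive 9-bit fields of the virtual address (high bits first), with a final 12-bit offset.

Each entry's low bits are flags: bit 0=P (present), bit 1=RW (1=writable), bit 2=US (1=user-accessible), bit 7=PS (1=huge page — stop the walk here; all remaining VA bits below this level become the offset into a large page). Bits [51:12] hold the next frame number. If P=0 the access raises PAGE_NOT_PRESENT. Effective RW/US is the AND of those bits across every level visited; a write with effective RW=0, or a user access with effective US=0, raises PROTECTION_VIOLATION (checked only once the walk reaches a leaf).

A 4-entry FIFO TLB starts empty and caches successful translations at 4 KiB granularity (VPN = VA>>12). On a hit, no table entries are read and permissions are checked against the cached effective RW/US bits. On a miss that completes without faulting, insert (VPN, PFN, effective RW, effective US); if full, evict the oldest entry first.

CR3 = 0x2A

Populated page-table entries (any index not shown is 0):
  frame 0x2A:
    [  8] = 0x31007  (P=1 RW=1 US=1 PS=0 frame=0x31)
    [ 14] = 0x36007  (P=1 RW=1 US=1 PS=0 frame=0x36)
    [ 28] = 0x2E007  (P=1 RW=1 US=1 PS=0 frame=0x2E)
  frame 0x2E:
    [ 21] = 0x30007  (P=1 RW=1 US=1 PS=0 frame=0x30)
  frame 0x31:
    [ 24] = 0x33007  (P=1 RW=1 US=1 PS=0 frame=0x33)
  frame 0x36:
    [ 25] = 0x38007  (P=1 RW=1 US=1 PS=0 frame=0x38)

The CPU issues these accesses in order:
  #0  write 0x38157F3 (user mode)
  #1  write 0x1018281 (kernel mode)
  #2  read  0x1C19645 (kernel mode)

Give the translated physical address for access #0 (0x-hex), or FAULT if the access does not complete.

Trace:
#0 VA=0x38157F3 (w,user):
  L0: frame=0x2A idx=28 entry=0x2E007 [P=1 RW=1 US=1 PS=0]
  L1: frame=0x2E idx=21 entry=0x30007 [P=1 RW=1 US=1 PS=0]
  ⇒ phys 0x307F3  [2 reads]
#1 VA=0x1018281 (w,kernel):
  L0: frame=0x2A idx=8 entry=0x31007 [P=1 RW=1 US=1 PS=0]
  L1: frame=0x31 idx=24 entry=0x33007 [P=1 RW=1 US=1 PS=0]
  ⇒ phys 0x33281  [2 reads]
#2 VA=0x1C19645 (r,kernel):
  L0: frame=0x2A idx=14 entry=0x36007 [P=1 RW=1 US=1 PS=0]
  L1: frame=0x36 idx=25 entry=0x38007 [P=1 RW=1 US=1 PS=0]
  ⇒ phys 0x38645  [2 reads]

Access #0 PA: 0x307F3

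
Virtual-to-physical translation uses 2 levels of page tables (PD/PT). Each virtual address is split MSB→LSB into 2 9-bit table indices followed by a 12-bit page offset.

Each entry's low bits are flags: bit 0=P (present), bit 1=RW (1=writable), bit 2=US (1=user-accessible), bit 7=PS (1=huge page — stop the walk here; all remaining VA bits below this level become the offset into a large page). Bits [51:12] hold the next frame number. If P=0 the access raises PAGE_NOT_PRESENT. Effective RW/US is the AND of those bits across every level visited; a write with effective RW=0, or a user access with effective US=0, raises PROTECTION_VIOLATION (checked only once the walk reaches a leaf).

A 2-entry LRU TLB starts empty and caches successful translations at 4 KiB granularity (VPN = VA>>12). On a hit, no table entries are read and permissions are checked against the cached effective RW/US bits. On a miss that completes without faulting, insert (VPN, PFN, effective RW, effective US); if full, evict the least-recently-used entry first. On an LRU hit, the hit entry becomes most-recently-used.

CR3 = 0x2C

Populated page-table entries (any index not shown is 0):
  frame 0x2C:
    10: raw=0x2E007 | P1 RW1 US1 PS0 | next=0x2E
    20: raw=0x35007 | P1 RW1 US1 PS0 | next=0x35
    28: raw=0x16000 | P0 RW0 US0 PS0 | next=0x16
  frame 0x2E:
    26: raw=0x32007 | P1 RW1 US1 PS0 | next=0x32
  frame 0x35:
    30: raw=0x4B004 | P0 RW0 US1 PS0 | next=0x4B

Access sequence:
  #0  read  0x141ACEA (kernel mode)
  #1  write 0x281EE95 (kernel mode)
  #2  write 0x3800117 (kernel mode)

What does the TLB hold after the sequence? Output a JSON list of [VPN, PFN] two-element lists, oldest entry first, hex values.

Walk each access:
#0 VA=0x141ACEA (r,kernel):
  lvl0: tbl 0x2C, slot 10 ⇒ 0x2E007 (P1/RW1/US1/PS0)
  lvl1: tbl 0x2E, slot 26 ⇒ 0x32007 (P1/RW1/US1/PS0)
  ⇒ phys 0x32CEA  [2 reads]
#1 VA=0x281EE95 (w,kernel):
  lvl0: tbl 0x2C, slot 20 ⇒ 0x35007 (P1/RW1/US1/PS0)
  lvl1: tbl 0x35, slot 30 ⇒ 0x4B004 (P0/RW0/US1/PS0)
  ✗ PAGE_NOT_PRESENT  [2 reads]
#2 VA=0x3800117 (w,kernel):
  lvl0: tbl 0x2C, slot 28 ⇒ 0x16000 (P0/RW0/US0/PS0)
  ✗ PAGE_NOT_PRESENT  [1 reads]

TLB: [["0x141A", "0x32"]]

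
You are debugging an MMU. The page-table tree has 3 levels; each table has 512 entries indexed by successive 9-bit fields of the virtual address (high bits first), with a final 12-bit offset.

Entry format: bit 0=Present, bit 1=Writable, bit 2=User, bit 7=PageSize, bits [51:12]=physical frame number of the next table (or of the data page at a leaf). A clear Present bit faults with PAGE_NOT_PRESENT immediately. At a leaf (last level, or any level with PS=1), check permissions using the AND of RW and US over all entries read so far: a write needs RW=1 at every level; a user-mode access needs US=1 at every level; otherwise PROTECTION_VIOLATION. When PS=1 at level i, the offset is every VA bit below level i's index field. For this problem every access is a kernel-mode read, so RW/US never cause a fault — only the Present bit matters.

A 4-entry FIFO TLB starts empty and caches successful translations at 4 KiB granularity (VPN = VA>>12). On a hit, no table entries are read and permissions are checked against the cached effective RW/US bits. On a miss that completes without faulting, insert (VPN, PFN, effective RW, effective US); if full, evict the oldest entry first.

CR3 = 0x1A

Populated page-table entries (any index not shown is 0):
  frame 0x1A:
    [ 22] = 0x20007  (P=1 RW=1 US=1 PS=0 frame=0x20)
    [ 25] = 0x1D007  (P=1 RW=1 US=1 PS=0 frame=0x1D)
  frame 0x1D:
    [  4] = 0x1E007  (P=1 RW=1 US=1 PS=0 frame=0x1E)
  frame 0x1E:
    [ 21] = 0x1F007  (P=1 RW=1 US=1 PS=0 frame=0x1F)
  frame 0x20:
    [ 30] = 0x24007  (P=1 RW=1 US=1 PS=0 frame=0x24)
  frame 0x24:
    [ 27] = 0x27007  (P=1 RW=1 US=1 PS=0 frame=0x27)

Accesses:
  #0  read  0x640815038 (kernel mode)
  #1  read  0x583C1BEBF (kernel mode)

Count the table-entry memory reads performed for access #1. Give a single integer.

Trace:
#0 VA=0x640815038 (r,kernel):
  lvl0: tbl 0x1A, slot 25 ⇒ 0x1D007 (P1/RW1/US1/PS0)
  lvl1: tbl 0x1D, slot 4 ⇒ 0x1E007 (P1/RW1/US1/PS0)
  lvl2: tbl 0x1E, slot 21 ⇒ 0x1F007 (P1/RW1/US1/PS0)
  → PA=0x1F038  (3 entries read)
#1 VA=0x583C1BEBF (r,kernel):
  lvl0: tbl 0x1A, slot 22 ⇒ 0x20007 (P1/RW1/US1/PS0)
  lvl1: tbl 0x20, slot 30 ⇒ 0x24007 (P1/RW1/US1/PS0)
  lvl2: tbl 0x24, slot 27 ⇒ 0x27007 (P1/RW1/US1/PS0)
  → PA=0x27EBF  (3 entries read)

Entries read for #1: 3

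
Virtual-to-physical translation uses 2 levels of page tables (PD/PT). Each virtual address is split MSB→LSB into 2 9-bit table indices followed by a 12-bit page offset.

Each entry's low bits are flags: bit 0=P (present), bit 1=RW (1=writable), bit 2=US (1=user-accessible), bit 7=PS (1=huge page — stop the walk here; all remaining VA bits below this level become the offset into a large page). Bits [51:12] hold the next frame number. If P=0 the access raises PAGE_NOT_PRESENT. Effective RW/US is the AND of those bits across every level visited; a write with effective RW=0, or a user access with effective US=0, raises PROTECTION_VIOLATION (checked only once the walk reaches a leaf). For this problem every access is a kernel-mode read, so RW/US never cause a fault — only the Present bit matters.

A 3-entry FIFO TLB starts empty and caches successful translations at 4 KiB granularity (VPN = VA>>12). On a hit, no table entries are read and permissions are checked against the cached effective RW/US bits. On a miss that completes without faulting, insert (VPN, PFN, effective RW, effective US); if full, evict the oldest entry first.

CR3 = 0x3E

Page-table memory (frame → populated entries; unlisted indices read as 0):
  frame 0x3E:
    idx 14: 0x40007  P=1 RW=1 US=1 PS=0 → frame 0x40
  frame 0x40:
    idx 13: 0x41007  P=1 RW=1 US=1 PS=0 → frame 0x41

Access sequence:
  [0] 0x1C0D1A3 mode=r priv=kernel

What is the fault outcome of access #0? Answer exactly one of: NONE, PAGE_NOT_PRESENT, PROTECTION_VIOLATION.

Trace:
#0 VA=0x1C0D1A3 (r,kernel):
  lvl0: tbl 0x3E, slot 14 ⇒ 0x40007 (P1/RW1/US1/PS0)
  lvl1: tbl 0x40, slot 13 ⇒ 0x41007 (P1/RW1/US1/PS0)
  ✓ 0x411A3  — 2 lookups

Access #0 fault: NONE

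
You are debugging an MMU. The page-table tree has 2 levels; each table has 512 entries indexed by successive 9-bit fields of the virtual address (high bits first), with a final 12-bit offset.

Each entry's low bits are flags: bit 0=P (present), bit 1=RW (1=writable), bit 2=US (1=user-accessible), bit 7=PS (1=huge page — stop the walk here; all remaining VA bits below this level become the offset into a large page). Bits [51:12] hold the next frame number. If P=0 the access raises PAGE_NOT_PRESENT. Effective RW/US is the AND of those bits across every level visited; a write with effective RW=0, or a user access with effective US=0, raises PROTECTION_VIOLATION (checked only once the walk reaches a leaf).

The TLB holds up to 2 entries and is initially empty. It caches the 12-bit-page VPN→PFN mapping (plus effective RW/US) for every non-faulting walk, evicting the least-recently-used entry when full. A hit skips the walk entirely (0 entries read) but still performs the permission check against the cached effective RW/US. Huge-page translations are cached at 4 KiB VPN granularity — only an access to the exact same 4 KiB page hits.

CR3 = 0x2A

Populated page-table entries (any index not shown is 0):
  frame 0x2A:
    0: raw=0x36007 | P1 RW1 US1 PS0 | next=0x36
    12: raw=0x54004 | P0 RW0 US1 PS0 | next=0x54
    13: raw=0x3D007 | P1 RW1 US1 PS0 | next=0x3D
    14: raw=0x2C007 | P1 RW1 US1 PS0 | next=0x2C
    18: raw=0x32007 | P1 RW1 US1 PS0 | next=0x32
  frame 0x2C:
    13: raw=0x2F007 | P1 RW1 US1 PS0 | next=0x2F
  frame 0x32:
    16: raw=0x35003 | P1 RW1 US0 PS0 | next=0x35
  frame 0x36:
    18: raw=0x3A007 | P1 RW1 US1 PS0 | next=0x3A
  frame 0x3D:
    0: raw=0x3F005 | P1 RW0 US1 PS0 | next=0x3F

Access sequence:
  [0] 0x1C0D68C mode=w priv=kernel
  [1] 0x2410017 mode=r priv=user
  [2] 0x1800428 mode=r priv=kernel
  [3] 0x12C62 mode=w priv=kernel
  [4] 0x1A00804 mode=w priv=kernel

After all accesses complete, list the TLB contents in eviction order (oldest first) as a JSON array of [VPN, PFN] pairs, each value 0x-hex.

Per-access translation:
#0 VA=0x1C0D68C (w,kernel):
  L0 @0x2A[14] → 0x2C007  P=1,RW=1,US=1,PS=0
  L1 @0x2C[13] → 0x2F007  P=1,RW=1,US=1,PS=0
  → PA=0x2F68C  (2 entries read)
#1 VA=0x2410017 (r,user):
  L0 @0x2A[18] → 0x32007  P=1,RW=1,US=1,PS=0
  L1 @0x32[16] → 0x35003  P=1,RW=1,US=0,PS=0
  → PROTECTION_VIOLATION  (2 entries read)
#2 VA=0x1800428 (r,kernel):
  L0 @0x2A[12] → 0x54004  P=0,RW=0,US=1,PS=0
  → PAGE_NOT_PRESENT  (1 entries read)
#3 VA=0x12C62 (w,kernel):
  L0 @0x2A[0] → 0x36007  P=1,RW=1,US=1,PS=0
  L1 @0x36[18] → 0x3A007  P=1,RW=1,US=1,PS=0
  → PA=0x3AC62  (2 entries read)
#4 VA=0x1A00804 (w,kernel):
  L0 @0x2A[13] → 0x3D007  P=1,RW=1,US=1,PS=0
  L1 @0x3D[0] → 0x3F005  P=1,RW=0,US=1,PS=0
  → PROTECTION_VIOLATION  (2 entries read)

TLB: [["0x1C0D", "0x2F"], ["0x12", "0x3A"]]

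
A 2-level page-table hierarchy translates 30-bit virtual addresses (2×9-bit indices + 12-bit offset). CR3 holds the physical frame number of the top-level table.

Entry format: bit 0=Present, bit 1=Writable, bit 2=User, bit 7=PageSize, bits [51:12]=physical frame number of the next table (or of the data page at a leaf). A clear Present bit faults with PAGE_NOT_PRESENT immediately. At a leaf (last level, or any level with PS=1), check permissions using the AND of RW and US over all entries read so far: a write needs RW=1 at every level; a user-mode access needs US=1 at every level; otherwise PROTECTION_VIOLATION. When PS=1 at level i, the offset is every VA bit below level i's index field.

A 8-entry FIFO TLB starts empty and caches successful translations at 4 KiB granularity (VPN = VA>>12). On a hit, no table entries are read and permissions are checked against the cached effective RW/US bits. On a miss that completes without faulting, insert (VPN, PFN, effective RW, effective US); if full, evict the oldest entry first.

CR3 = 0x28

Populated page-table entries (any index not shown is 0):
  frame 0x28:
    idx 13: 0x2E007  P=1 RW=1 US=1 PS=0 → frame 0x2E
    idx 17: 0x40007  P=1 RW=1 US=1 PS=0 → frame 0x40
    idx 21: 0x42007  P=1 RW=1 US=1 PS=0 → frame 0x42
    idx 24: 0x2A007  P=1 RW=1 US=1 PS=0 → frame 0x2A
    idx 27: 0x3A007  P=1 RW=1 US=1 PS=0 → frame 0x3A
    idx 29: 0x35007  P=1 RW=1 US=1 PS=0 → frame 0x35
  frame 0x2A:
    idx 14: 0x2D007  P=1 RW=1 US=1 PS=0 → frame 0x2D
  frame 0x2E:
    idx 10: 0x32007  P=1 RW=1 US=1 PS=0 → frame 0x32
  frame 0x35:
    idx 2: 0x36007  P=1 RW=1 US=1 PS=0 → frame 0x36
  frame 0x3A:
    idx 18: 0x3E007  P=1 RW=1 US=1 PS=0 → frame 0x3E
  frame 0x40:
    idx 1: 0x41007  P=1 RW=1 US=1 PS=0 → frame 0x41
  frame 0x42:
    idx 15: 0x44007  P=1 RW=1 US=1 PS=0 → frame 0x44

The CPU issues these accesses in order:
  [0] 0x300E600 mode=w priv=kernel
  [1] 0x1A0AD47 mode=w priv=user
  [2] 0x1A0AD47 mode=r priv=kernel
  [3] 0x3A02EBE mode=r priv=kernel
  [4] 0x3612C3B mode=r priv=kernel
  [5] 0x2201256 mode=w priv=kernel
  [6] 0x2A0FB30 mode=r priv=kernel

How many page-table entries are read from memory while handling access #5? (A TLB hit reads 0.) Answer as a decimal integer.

Trace:
#0 VA=0x300E600 (w,kernel):
  L0 @0x28[24] → 0x2A007  P=1,RW=1,US=1,PS=0
  L1 @0x2A[14] → 0x2D007  P=1,RW=1,US=1,PS=0
  → PA=0x2D600  (2 entries read)
#1 VA=0x1A0AD47 (w,user):
  L0 @0x28[13] → 0x2E007  P=1,RW=1,US=1,PS=0
  L1 @0x2E[10] → 0x32007  P=1,RW=1,US=1,PS=0
  → PA=0x32D47  (2 entries read)
#2 VA=0x1A0AD47 (r,kernel):
  TLB hit vpn=0x1A0A → PA=0x32D47
#3 VA=0x3A02EBE (r,kernel):
  L0 @0x28[29] → 0x35007  P=1,RW=1,US=1,PS=0
  L1 @0x35[2] → 0x36007  P=1,RW=1,US=1,PS=0
  → PA=0x36EBE  (2 entries read)
#4 VA=0x3612C3B (r,kernel):
  L0 @0x28[27] → 0x3A007  P=1,RW=1,US=1,PS=0
  L1 @0x3A[18] → 0x3E007  P=1,RW=1,US=1,PS=0
  → PA=0x3EC3B  (2 entries read)
#5 VA=0x2201256 (w,kernel):
  L0 @0x28[17] → 0x40007  P=1,RW=1,US=1,PS=0
  L1 @0x40[1] → 0x41007  P=1,RW=1,US=1,PS=0
  → PA=0x41256  (2 entries read)
#6 VA=0x2A0FB30 (r,kernel):
  L0 @0x28[21] → 0x42007  P=1,RW=1,US=1,PS=0
  L1 @0x42[15] → 0x44007  P=1,RW=1,US=1,PS=0
  → PA=0x44B30  (2 entries read)

Entries read for #5: 2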